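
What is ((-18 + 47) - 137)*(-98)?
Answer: 10584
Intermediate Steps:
((-18 + 47) - 137)*(-98) = (29 - 137)*(-98) = -108*(-98) = 10584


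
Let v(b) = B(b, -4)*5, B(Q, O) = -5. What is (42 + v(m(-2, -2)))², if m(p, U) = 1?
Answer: 289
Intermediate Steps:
v(b) = -25 (v(b) = -5*5 = -25)
(42 + v(m(-2, -2)))² = (42 - 25)² = 17² = 289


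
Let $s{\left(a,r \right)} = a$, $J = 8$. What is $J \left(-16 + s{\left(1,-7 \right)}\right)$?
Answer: $-120$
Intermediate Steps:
$J \left(-16 + s{\left(1,-7 \right)}\right) = 8 \left(-16 + 1\right) = 8 \left(-15\right) = -120$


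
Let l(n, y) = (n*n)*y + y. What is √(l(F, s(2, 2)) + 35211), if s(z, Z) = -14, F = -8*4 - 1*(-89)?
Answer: I*√10289 ≈ 101.43*I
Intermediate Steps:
F = 57 (F = -32 + 89 = 57)
l(n, y) = y + y*n² (l(n, y) = n²*y + y = y*n² + y = y + y*n²)
√(l(F, s(2, 2)) + 35211) = √(-14*(1 + 57²) + 35211) = √(-14*(1 + 3249) + 35211) = √(-14*3250 + 35211) = √(-45500 + 35211) = √(-10289) = I*√10289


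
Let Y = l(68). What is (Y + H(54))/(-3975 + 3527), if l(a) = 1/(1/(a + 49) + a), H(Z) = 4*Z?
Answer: -245547/509248 ≈ -0.48218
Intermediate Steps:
l(a) = 1/(a + 1/(49 + a)) (l(a) = 1/(1/(49 + a) + a) = 1/(a + 1/(49 + a)))
Y = 117/7957 (Y = (49 + 68)/(1 + 68² + 49*68) = 117/(1 + 4624 + 3332) = 117/7957 ≈ 0.014704)
(Y + H(54))/(-3975 + 3527) = (117/7957 + 4*54)/(-3975 + 3527) = (117/7957 + 216)/(-448) = (1718829/7957)*(-1/448) = -245547/509248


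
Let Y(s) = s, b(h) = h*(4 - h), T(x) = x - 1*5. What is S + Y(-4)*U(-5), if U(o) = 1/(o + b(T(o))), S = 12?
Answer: 1744/145 ≈ 12.028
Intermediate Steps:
T(x) = -5 + x (T(x) = x - 5 = -5 + x)
U(o) = 1/(o + (-5 + o)*(9 - o)) (U(o) = 1/(o + (-5 + o)*(4 - (-5 + o))) = 1/(o + (-5 + o)*(4 + (5 - o))) = 1/(o + (-5 + o)*(9 - o)))
S + Y(-4)*U(-5) = 12 - 4/(-5 - (-9 - 5)*(-5 - 5)) = 12 - 4/(-5 - 1*(-14)*(-10)) = 12 - 4/(-5 - 140) = 12 - 4/(-145) = 12 - 4*(-1/145) = 12 + 4/145 = 1744/145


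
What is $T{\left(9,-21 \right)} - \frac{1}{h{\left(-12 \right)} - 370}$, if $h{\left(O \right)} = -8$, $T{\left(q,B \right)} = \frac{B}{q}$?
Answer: $- \frac{881}{378} \approx -2.3307$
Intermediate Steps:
$T{\left(9,-21 \right)} - \frac{1}{h{\left(-12 \right)} - 370} = - \frac{21}{9} - \frac{1}{-8 - 370} = \left(-21\right) \frac{1}{9} - \frac{1}{-378} = - \frac{7}{3} - - \frac{1}{378} = - \frac{7}{3} + \frac{1}{378} = - \frac{881}{378}$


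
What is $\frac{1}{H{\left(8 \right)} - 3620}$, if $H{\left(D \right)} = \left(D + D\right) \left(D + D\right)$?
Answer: $- \frac{1}{3364} \approx -0.00029727$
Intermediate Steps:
$H{\left(D \right)} = 4 D^{2}$ ($H{\left(D \right)} = 2 D 2 D = 4 D^{2}$)
$\frac{1}{H{\left(8 \right)} - 3620} = \frac{1}{4 \cdot 8^{2} - 3620} = \frac{1}{4 \cdot 64 - 3620} = \frac{1}{256 - 3620} = \frac{1}{-3364} = - \frac{1}{3364}$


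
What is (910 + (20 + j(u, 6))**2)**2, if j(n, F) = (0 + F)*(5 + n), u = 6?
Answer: 68989636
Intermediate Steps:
j(n, F) = F*(5 + n)
(910 + (20 + j(u, 6))**2)**2 = (910 + (20 + 6*(5 + 6))**2)**2 = (910 + (20 + 6*11)**2)**2 = (910 + (20 + 66)**2)**2 = (910 + 86**2)**2 = (910 + 7396)**2 = 8306**2 = 68989636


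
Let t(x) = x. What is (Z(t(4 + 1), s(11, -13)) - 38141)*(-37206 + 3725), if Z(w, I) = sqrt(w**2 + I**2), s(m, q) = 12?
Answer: 1276563568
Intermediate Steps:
Z(w, I) = sqrt(I**2 + w**2)
(Z(t(4 + 1), s(11, -13)) - 38141)*(-37206 + 3725) = (sqrt(12**2 + (4 + 1)**2) - 38141)*(-37206 + 3725) = (sqrt(144 + 5**2) - 38141)*(-33481) = (sqrt(144 + 25) - 38141)*(-33481) = (sqrt(169) - 38141)*(-33481) = (13 - 38141)*(-33481) = -38128*(-33481) = 1276563568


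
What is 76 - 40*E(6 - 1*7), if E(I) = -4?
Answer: 236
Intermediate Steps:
76 - 40*E(6 - 1*7) = 76 - 40*(-4) = 76 + 160 = 236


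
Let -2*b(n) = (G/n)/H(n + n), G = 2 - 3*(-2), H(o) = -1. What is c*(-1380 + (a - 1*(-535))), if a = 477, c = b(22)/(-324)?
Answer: 184/891 ≈ 0.20651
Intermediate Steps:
G = 8 (G = 2 + 6 = 8)
b(n) = 4/n (b(n) = -8/n/(2*(-1)) = -8/n*(-1)/2 = -(-4)/n = 4/n)
c = -1/1782 (c = (4/22)/(-324) = (4*(1/22))*(-1/324) = (2/11)*(-1/324) = -1/1782 ≈ -0.00056117)
c*(-1380 + (a - 1*(-535))) = -(-1380 + (477 - 1*(-535)))/1782 = -(-1380 + (477 + 535))/1782 = -(-1380 + 1012)/1782 = -1/1782*(-368) = 184/891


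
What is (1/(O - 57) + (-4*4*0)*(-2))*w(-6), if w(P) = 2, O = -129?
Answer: -1/93 ≈ -0.010753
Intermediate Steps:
(1/(O - 57) + (-4*4*0)*(-2))*w(-6) = (1/(-129 - 57) + (-4*4*0)*(-2))*2 = (1/(-186) - 16*0*(-2))*2 = (-1/186 + 0*(-2))*2 = (-1/186 + 0)*2 = -1/186*2 = -1/93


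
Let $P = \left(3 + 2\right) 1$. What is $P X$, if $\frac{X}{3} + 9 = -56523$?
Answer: $-847980$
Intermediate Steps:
$P = 5$ ($P = 5 \cdot 1 = 5$)
$X = -169596$ ($X = -27 + 3 \left(-56523\right) = -27 - 169569 = -169596$)
$P X = 5 \left(-169596\right) = -847980$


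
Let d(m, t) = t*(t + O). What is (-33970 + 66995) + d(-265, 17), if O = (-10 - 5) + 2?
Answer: 33093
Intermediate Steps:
O = -13 (O = -15 + 2 = -13)
d(m, t) = t*(-13 + t) (d(m, t) = t*(t - 13) = t*(-13 + t))
(-33970 + 66995) + d(-265, 17) = (-33970 + 66995) + 17*(-13 + 17) = 33025 + 17*4 = 33025 + 68 = 33093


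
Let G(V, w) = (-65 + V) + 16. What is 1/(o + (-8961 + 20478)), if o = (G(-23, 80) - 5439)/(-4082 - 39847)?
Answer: 14643/168645268 ≈ 8.6827e-5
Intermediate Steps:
G(V, w) = -49 + V
o = 1837/14643 (o = ((-49 - 23) - 5439)/(-4082 - 39847) = (-72 - 5439)/(-43929) = -5511*(-1/43929) = 1837/14643 ≈ 0.12545)
1/(o + (-8961 + 20478)) = 1/(1837/14643 + (-8961 + 20478)) = 1/(1837/14643 + 11517) = 1/(168645268/14643) = 14643/168645268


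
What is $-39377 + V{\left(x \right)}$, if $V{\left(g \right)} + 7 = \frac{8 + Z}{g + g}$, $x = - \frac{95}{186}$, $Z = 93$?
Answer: $- \frac{3750873}{95} \approx -39483.0$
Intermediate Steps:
$x = - \frac{95}{186}$ ($x = \left(-95\right) \frac{1}{186} = - \frac{95}{186} \approx -0.51075$)
$V{\left(g \right)} = -7 + \frac{101}{2 g}$ ($V{\left(g \right)} = -7 + \frac{8 + 93}{g + g} = -7 + \frac{101}{2 g}$)
$-39377 + V{\left(x \right)} = -39377 + \left(-7 + \frac{101}{2 \left(- \frac{95}{186}\right)}\right) = -39377 + \left(-7 + \frac{101}{2} \left(- \frac{186}{95}\right)\right) = -39377 - \frac{10058}{95} = - \frac{3750873}{95}$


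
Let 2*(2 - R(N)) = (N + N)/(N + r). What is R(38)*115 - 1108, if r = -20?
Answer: -10087/9 ≈ -1120.8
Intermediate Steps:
R(N) = 2 - N/(-20 + N) (R(N) = 2 - (N + N)/(2*(N - 20)) = 2 - 2*N/(2*(-20 + N)) = 2 - N/(-20 + N))
R(38)*115 - 1108 = ((-40 + 38)/(-20 + 38))*115 - 1108 = (-2/18)*115 - 1108 = ((1/18)*(-2))*115 - 1108 = -⅑*115 - 1108 = -115/9 - 1108 = -10087/9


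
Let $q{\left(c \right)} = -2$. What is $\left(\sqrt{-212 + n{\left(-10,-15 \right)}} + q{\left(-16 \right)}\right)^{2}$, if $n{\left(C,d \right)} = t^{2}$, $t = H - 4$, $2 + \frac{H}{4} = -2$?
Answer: $192 - 8 \sqrt{47} \approx 137.15$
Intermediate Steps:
$H = -16$ ($H = -8 + 4 \left(-2\right) = -8 - 8 = -16$)
$t = -20$ ($t = -16 - 4 = -20$)
$n{\left(C,d \right)} = 400$ ($n{\left(C,d \right)} = \left(-20\right)^{2} = 400$)
$\left(\sqrt{-212 + n{\left(-10,-15 \right)}} + q{\left(-16 \right)}\right)^{2} = \left(\sqrt{-212 + 400} - 2\right)^{2} = \left(\sqrt{188} - 2\right)^{2} = \left(2 \sqrt{47} - 2\right)^{2} = \left(-2 + 2 \sqrt{47}\right)^{2}$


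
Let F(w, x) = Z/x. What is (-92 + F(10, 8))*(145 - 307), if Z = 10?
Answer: 29403/2 ≈ 14702.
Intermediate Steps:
F(w, x) = 10/x
(-92 + F(10, 8))*(145 - 307) = (-92 + 10/8)*(145 - 307) = (-92 + 10*(1/8))*(-162) = (-92 + 5/4)*(-162) = -363/4*(-162) = 29403/2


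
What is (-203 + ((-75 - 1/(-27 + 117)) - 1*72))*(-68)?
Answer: 1071034/45 ≈ 23801.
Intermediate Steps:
(-203 + ((-75 - 1/(-27 + 117)) - 1*72))*(-68) = (-203 + ((-75 - 1/90) - 72))*(-68) = (-203 + (-6751/90 - 72))*(-68) = (-203 - 13231/90)*(-68) = -31501/90*(-68) = 1071034/45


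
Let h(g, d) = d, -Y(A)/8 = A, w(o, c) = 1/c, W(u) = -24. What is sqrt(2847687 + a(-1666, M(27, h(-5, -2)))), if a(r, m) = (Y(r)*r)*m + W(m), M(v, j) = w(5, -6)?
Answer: sqrt(58935639)/3 ≈ 2559.0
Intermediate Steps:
Y(A) = -8*A
M(v, j) = -1/6 (M(v, j) = 1/(-6) = -1/6)
a(r, m) = -24 - 8*m*r**2 (a(r, m) = ((-8*r)*r)*m - 24 = (-8*r**2)*m - 24 = -8*m*r**2 - 24 = -24 - 8*m*r**2)
sqrt(2847687 + a(-1666, M(27, h(-5, -2)))) = sqrt(2847687 + (-24 - 8*(-1/6)*(-1666)**2)) = sqrt(2847687 + (-24 - 8*(-1/6)*2775556)) = sqrt(2847687 + (-24 + 11102224/3)) = sqrt(2847687 + 11102152/3) = sqrt(19645213/3) = sqrt(58935639)/3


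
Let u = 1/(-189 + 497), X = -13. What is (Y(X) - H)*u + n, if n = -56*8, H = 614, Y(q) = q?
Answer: -12601/28 ≈ -450.04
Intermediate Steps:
n = -448
u = 1/308 ≈ 0.0032468
(Y(X) - H)*u + n = (-13 - 1*614)*(1/308) - 448 = (-13 - 614)*(1/308) - 448 = -627*1/308 - 448 = -57/28 - 448 = -12601/28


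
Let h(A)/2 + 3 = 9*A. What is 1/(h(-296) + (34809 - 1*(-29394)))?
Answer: 1/58869 ≈ 1.6987e-5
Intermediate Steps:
h(A) = -6 + 18*A (h(A) = -6 + 2*(9*A) = -6 + 18*A)
1/(h(-296) + (34809 - 1*(-29394))) = 1/((-6 + 18*(-296)) + (34809 - 1*(-29394))) = 1/((-6 - 5328) + (34809 + 29394)) = 1/(-5334 + 64203) = 1/58869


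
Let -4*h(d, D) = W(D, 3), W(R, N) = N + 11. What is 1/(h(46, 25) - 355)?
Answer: -2/717 ≈ -0.0027894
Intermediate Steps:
W(R, N) = 11 + N
h(d, D) = -7/2 (h(d, D) = -(11 + 3)/4 = -¼*14 = -7/2)
1/(h(46, 25) - 355) = 1/(-7/2 - 355) = 1/(-717/2) = -2/717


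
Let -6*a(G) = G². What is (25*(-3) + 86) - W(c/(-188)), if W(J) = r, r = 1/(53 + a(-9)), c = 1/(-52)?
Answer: 867/79 ≈ 10.975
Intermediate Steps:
c = -1/52 ≈ -0.019231
a(G) = -G²/6
r = 2/79 (r = 1/(53 - ⅙*(-9)²) = 1/(53 - ⅙*81) = 1/(53 - 27/2) = 1/(79/2) = 2/79 ≈ 0.025316)
W(J) = 2/79
(25*(-3) + 86) - W(c/(-188)) = (25*(-3) + 86) - 1*2/79 = (-75 + 86) - 2/79 = 11 - 2/79 = 867/79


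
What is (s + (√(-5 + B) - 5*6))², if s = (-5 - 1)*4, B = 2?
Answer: (54 - I*√3)² ≈ 2913.0 - 187.06*I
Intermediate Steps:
s = -24 (s = -6*4 = -24)
(s + (√(-5 + B) - 5*6))² = (-24 + (√(-5 + 2) - 5*6))² = (-24 + (√(-3) - 30))² = (-24 + (I*√3 - 30))² = (-24 + (-30 + I*√3))² = (-54 + I*√3)²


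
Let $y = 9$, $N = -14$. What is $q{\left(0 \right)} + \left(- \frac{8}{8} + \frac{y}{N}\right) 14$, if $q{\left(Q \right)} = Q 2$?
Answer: $-23$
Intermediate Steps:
$q{\left(Q \right)} = 2 Q$
$q{\left(0 \right)} + \left(- \frac{8}{8} + \frac{y}{N}\right) 14 = 2 \cdot 0 + \left(- \frac{8}{8} + \frac{9}{-14}\right) 14 = 0 + \left(\left(-8\right) \frac{1}{8} + 9 \left(- \frac{1}{14}\right)\right) 14 = 0 + \left(-1 - \frac{9}{14}\right) 14 = 0 - 23 = -23$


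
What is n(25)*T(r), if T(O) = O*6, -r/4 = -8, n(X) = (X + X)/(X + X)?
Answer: 192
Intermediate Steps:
n(X) = 1 (n(X) = (2*X)/((2*X)) = (2*X)*(1/(2*X)) = 1)
r = 32 (r = -4*(-8) = 32)
T(O) = 6*O
n(25)*T(r) = 1*(6*32) = 1*192 = 192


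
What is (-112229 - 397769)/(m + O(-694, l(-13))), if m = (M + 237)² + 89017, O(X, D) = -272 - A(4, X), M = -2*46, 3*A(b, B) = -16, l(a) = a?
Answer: -764997/164663 ≈ -4.6458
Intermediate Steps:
A(b, B) = -16/3 (A(b, B) = (⅓)*(-16) = -16/3)
M = -92
O(X, D) = -800/3 (O(X, D) = -272 - 1*(-16/3) = -272 + 16/3 = -800/3)
m = 110042 (m = (-92 + 237)² + 89017 = 145² + 89017 = 21025 + 89017 = 110042)
(-112229 - 397769)/(m + O(-694, l(-13))) = (-112229 - 397769)/(110042 - 800/3) = -509998/329326/3 = -509998*3/329326 = -764997/164663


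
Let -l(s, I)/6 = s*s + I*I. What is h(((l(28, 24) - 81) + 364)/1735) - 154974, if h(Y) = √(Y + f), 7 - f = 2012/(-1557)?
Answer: -154974 + 4*√190149993430/900465 ≈ -1.5497e+5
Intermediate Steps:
l(s, I) = -6*I² - 6*s² (l(s, I) = -6*(s*s + I*I) = -6*(s² + I²) = -6*(I² + s²) = -6*I² - 6*s²)
f = 12911/1557 (f = 7 - 2012/(-1557) = 7 - 2012*(-1)/1557 = 7 - 1*(-2012/1557) = 7 + 2012/1557 = 12911/1557 ≈ 8.2922)
h(Y) = √(12911/1557 + Y) (h(Y) = √(Y + 12911/1557) = √(12911/1557 + Y))
h(((l(28, 24) - 81) + 364)/1735) - 154974 = √(2233603 + 269361*((((-6*24² - 6*28²) - 81) + 364)/1735))/519 - 154974 = √(2233603 + 269361*((((-6*576 - 6*784) - 81) + 364)*(1/1735)))/519 - 154974 = √(2233603 + 269361*((((-3456 - 4704) - 81) + 364)*(1/1735)))/519 - 154974 = √(2233603 + 269361*(((-8160 - 81) + 364)*(1/1735)))/519 - 154974 = √(2233603 + 269361*((-8241 + 364)*(1/1735)))/519 - 154974 = √(2233603 + 269361*(-7877*1/1735))/519 - 154974 = √(2233603 + 269361*(-7877/1735))/519 - 154974 = √(2233603 - 2121756597/1735)/519 - 154974 = √(1753544608/1735)/519 - 154974 = (4*√190149993430/1735)/519 - 154974 = 4*√190149993430/900465 - 154974 = -154974 + 4*√190149993430/900465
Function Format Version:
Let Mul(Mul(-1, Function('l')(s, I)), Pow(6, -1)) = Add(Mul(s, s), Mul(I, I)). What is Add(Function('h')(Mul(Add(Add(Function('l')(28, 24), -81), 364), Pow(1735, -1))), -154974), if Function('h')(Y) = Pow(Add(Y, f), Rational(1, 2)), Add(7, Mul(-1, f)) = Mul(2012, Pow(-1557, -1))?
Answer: Add(-154974, Mul(Rational(4, 900465), Pow(190149993430, Rational(1, 2)))) ≈ -1.5497e+5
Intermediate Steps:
Function('l')(s, I) = Add(Mul(-6, Pow(I, 2)), Mul(-6, Pow(s, 2))) (Function('l')(s, I) = Mul(-6, Add(Mul(s, s), Mul(I, I))) = Mul(-6, Add(Pow(s, 2), Pow(I, 2))) = Mul(-6, Add(Pow(I, 2), Pow(s, 2))) = Add(Mul(-6, Pow(I, 2)), Mul(-6, Pow(s, 2))))
f = Rational(12911, 1557) (f = Add(7, Mul(-1, Mul(2012, Pow(-1557, -1)))) = Add(7, Mul(-1, Mul(2012, Rational(-1, 1557)))) = Add(7, Mul(-1, Rational(-2012, 1557))) = Add(7, Rational(2012, 1557)) = Rational(12911, 1557) ≈ 8.2922)
Function('h')(Y) = Pow(Add(Rational(12911, 1557), Y), Rational(1, 2)) (Function('h')(Y) = Pow(Add(Y, Rational(12911, 1557)), Rational(1, 2)) = Pow(Add(Rational(12911, 1557), Y), Rational(1, 2)))
Add(Function('h')(Mul(Add(Add(Function('l')(28, 24), -81), 364), Pow(1735, -1))), -154974) = Add(Mul(Rational(1, 519), Pow(Add(2233603, Mul(269361, Mul(Add(Add(Add(Mul(-6, Pow(24, 2)), Mul(-6, Pow(28, 2))), -81), 364), Pow(1735, -1)))), Rational(1, 2))), -154974) = Add(Mul(Rational(1, 519), Pow(Add(2233603, Mul(269361, Mul(Add(Add(Add(Mul(-6, 576), Mul(-6, 784)), -81), 364), Rational(1, 1735)))), Rational(1, 2))), -154974) = Add(Mul(Rational(1, 519), Pow(Add(2233603, Mul(269361, Mul(Add(Add(Add(-3456, -4704), -81), 364), Rational(1, 1735)))), Rational(1, 2))), -154974) = Add(Mul(Rational(1, 519), Pow(Add(2233603, Mul(269361, Mul(Add(Add(-8160, -81), 364), Rational(1, 1735)))), Rational(1, 2))), -154974) = Add(Mul(Rational(1, 519), Pow(Add(2233603, Mul(269361, Mul(Add(-8241, 364), Rational(1, 1735)))), Rational(1, 2))), -154974) = Add(Mul(Rational(1, 519), Pow(Add(2233603, Mul(269361, Mul(-7877, Rational(1, 1735)))), Rational(1, 2))), -154974) = Add(Mul(Rational(1, 519), Pow(Add(2233603, Mul(269361, Rational(-7877, 1735))), Rational(1, 2))), -154974) = Add(Mul(Rational(1, 519), Pow(Add(2233603, Rational(-2121756597, 1735)), Rational(1, 2))), -154974) = Add(Mul(Rational(1, 519), Pow(Rational(1753544608, 1735), Rational(1, 2))), -154974) = Add(Mul(Rational(1, 519), Mul(Rational(4, 1735), Pow(190149993430, Rational(1, 2)))), -154974) = Add(Mul(Rational(4, 900465), Pow(190149993430, Rational(1, 2))), -154974) = Add(-154974, Mul(Rational(4, 900465), Pow(190149993430, Rational(1, 2))))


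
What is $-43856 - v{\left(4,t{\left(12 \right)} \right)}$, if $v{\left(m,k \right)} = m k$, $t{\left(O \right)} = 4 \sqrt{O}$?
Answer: $-43856 - 32 \sqrt{3} \approx -43911.0$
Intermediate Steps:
$v{\left(m,k \right)} = k m$
$-43856 - v{\left(4,t{\left(12 \right)} \right)} = -43856 - 4 \sqrt{12} \cdot 4 = -43856 - 4 \cdot 2 \sqrt{3} \cdot 4 = -43856 - 8 \sqrt{3} \cdot 4 = -43856 - 32 \sqrt{3}$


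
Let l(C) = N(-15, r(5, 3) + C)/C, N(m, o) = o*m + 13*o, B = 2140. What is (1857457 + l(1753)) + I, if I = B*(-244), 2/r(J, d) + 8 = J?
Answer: 7022316409/5259 ≈ 1.3353e+6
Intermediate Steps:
r(J, d) = 2/(-8 + J)
N(m, o) = 13*o + m*o (N(m, o) = m*o + 13*o = 13*o + m*o)
l(C) = (4/3 - 2*C)/C (l(C) = ((2/(-8 + 5) + C)*(13 - 15))/C = ((2/(-3) + C)*(-2))/C = ((2*(-⅓) + C)*(-2))/C = ((-⅔ + C)*(-2))/C = (4/3 - 2*C)/C)
I = -522160 (I = 2140*(-244) = -522160)
(1857457 + l(1753)) + I = (1857457 + (-2 + (4/3)/1753)) - 522160 = (1857457 + (-2 + (4/3)*(1/1753))) - 522160 = (1857457 + (-2 + 4/5259)) - 522160 = (1857457 - 10514/5259) - 522160 = 9768355849/5259 - 522160 = 7022316409/5259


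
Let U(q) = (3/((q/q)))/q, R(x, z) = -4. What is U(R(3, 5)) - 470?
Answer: -1883/4 ≈ -470.75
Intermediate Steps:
U(q) = 3/q (U(q) = (3/1)/q = (3*1)/q = 3/q)
U(R(3, 5)) - 470 = 3/(-4) - 470 = 3*(-¼) - 470 = -¾ - 470 = -1883/4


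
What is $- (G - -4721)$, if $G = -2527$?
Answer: $-2194$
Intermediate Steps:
$- (G - -4721) = - (-2527 - -4721) = - (-2527 + 4721) = \left(-1\right) 2194 = -2194$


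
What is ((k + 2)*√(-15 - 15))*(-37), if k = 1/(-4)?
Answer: -259*I*√30/4 ≈ -354.65*I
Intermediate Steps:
k = -¼ ≈ -0.25000
((k + 2)*√(-15 - 15))*(-37) = ((-¼ + 2)*√(-15 - 15))*(-37) = (7*√(-30)/4)*(-37) = (7*(I*√30)/4)*(-37) = (7*I*√30/4)*(-37) = -259*I*√30/4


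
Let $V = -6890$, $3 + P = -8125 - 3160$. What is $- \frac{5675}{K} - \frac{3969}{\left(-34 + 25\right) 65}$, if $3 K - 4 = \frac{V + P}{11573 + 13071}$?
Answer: $- \frac{223247631}{42835} \approx -5211.8$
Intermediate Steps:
$P = -11288$ ($P = -3 - 11285 = -11288$)
$K = \frac{659}{606}$ ($K = \frac{4}{3} + \frac{\left(-6890 - 11288\right) \frac{1}{11573 + 13071}}{3} = \frac{4}{3} + \frac{\left(-18178\right) \frac{1}{24644}}{3} = \frac{4}{3} + \frac{1}{3} \left(- \frac{149}{202}\right) = \frac{4}{3} - \frac{149}{606} = \frac{659}{606} \approx 1.0875$)
$- \frac{5675}{K} - \frac{3969}{\left(-34 + 25\right) 65} = - \frac{5675}{\frac{659}{606}} - \frac{3969}{\left(-34 + 25\right) 65} = \left(-5675\right) \frac{606}{659} - \frac{3969}{\left(-9\right) 65} = - \frac{3439050}{659} - \frac{3969}{-585} = - \frac{3439050}{659} - - \frac{441}{65} = - \frac{3439050}{659} + \frac{441}{65} = - \frac{223247631}{42835}$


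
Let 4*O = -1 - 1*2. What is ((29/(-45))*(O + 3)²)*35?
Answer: -1827/16 ≈ -114.19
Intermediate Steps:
O = -¾ (O = (-1 - 1*2)/4 = (-1 - 2)/4 = (¼)*(-3) = -¾ ≈ -0.75000)
((29/(-45))*(O + 3)²)*35 = ((29/(-45))*(-¾ + 3)²)*35 = ((29*(-1/45))*(9/4)²)*35 = -29/45*81/16*35 = -261/80*35 = -1827/16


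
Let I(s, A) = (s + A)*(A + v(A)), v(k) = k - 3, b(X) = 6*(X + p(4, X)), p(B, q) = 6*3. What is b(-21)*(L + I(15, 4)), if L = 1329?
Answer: -25632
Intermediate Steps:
p(B, q) = 18
b(X) = 108 + 6*X (b(X) = 6*(X + 18) = 6*(18 + X) = 108 + 6*X)
v(k) = -3 + k
I(s, A) = (-3 + 2*A)*(A + s) (I(s, A) = (s + A)*(A + (-3 + A)) = (A + s)*(-3 + 2*A) = (-3 + 2*A)*(A + s))
b(-21)*(L + I(15, 4)) = (108 + 6*(-21))*(1329 + (4**2 + 4*15 + 4*(-3 + 4) + 15*(-3 + 4))) = (108 - 126)*(1329 + (16 + 60 + 4*1 + 15*1)) = -18*(1329 + (16 + 60 + 4 + 15)) = -18*(1329 + 95) = -18*1424 = -25632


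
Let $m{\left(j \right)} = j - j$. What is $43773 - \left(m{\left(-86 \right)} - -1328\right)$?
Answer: $42445$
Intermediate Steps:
$m{\left(j \right)} = 0$
$43773 - \left(m{\left(-86 \right)} - -1328\right) = 43773 - \left(0 - -1328\right) = 43773 - \left(0 + 1328\right) = 43773 - 1328 = 42445$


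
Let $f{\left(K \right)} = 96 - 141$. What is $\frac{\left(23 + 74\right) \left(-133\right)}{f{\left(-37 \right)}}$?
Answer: $\frac{12901}{45} \approx 286.69$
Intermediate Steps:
$f{\left(K \right)} = -45$ ($f{\left(K \right)} = 96 - 141 = -45$)
$\frac{\left(23 + 74\right) \left(-133\right)}{f{\left(-37 \right)}} = \frac{\left(23 + 74\right) \left(-133\right)}{-45} = 97 \left(-133\right) \left(- \frac{1}{45}\right) = \left(-12901\right) \left(- \frac{1}{45}\right) = \frac{12901}{45}$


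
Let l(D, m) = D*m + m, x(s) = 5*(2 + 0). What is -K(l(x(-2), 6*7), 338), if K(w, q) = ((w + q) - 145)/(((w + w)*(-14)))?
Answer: 655/12936 ≈ 0.050634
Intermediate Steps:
x(s) = 10 (x(s) = 5*2 = 10)
l(D, m) = m + D*m
K(w, q) = -(-145 + q + w)/(28*w) (K(w, q) = ((q + w) - 145)/(((2*w)*(-14))) = (-145 + q + w)/((-28*w)) = (-145 + q + w)*(-1/(28*w)) = -(-145 + q + w)/(28*w))
-K(l(x(-2), 6*7), 338) = -(145 - 1*338 - 6*7*(1 + 10))/(28*((6*7)*(1 + 10))) = -(145 - 338 - 42*11)/(28*(42*11)) = -(145 - 338 - 1*462)/(28*462) = -(145 - 338 - 462)/(28*462) = -(-655)/(28*462) = -1*(-655/12936) = 655/12936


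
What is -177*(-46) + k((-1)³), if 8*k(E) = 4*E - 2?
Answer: 32565/4 ≈ 8141.3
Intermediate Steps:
k(E) = -¼ + E/2 (k(E) = (4*E - 2)/8 = (-2 + 4*E)/8 = -¼ + E/2)
-177*(-46) + k((-1)³) = -177*(-46) + (-¼ + (½)*(-1)³) = 8142 + (-¼ + (½)*(-1)) = 8142 + (-¼ - ½) = 8142 - ¾ = 32565/4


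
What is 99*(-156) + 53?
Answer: -15391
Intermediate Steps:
99*(-156) + 53 = -15444 + 53 = -15391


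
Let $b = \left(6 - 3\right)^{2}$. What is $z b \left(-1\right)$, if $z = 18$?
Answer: $-162$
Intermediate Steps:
$b = 9$ ($b = 3^{2} = 9$)
$z b \left(-1\right) = 18 \cdot 9 \left(-1\right) = 162 \left(-1\right) = -162$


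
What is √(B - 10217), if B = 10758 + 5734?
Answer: 5*√251 ≈ 79.215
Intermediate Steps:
B = 16492
√(B - 10217) = √(16492 - 10217) = √6275 = 5*√251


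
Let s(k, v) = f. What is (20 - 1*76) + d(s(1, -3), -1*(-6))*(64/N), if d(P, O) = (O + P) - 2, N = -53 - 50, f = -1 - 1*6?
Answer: -5576/103 ≈ -54.136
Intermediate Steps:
f = -7 (f = -1 - 6 = -7)
s(k, v) = -7
N = -103
d(P, O) = -2 + O + P
(20 - 1*76) + d(s(1, -3), -1*(-6))*(64/N) = (20 - 1*76) + (-2 - 1*(-6) - 7)*(64/(-103)) = (20 - 76) + (-2 + 6 - 7)*(64*(-1/103)) = -56 - 3*(-64/103) = -56 + 192/103 = -5576/103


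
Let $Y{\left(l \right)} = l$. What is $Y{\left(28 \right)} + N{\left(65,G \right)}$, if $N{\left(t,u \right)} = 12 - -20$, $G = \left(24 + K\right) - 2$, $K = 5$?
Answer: $60$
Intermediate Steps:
$G = 27$ ($G = \left(24 + 5\right) - 2 = 29 - 2 = 27$)
$N{\left(t,u \right)} = 32$ ($N{\left(t,u \right)} = 12 + 20 = 32$)
$Y{\left(28 \right)} + N{\left(65,G \right)} = 28 + 32 = 60$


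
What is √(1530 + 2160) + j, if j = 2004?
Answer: 2004 + 3*√410 ≈ 2064.7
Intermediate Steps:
√(1530 + 2160) + j = √(1530 + 2160) + 2004 = √3690 + 2004 = 3*√410 + 2004 = 2004 + 3*√410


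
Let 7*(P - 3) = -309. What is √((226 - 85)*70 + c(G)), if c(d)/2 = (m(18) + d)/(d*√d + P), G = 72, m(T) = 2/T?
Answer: √(-25573954 + 268621920*√2)/(36*√(-2 + 21*√2)) ≈ 99.349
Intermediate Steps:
P = -288/7 (P = 3 + (⅐)*(-309) = 3 - 309/7 = -288/7 ≈ -41.143)
c(d) = 2*(⅑ + d)/(-288/7 + d^(3/2)) (c(d) = 2*((2/18 + d)/(d*√d - 288/7)) = 2*((2*(1/18) + d)/(d^(3/2) - 288/7)) = 2*((⅑ + d)/(-288/7 + d^(3/2))) = 2*(⅑ + d)/(-288/7 + d^(3/2)))
√((226 - 85)*70 + c(G)) = √((226 - 85)*70 + 14*(1 + 9*72)/(9*(-288 + 7*72^(3/2)))) = √(141*70 + 14*(1 + 648)/(9*(-288 + 7*(432*√2)))) = √(9870 + (14/9)*649/(-288 + 3024*√2)) = √(9870 + 9086/(9*(-288 + 3024*√2)))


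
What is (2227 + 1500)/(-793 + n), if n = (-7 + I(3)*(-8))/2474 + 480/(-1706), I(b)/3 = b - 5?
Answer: -7865170094/1674044133 ≈ -4.6983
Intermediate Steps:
I(b) = -15 + 3*b (I(b) = 3*(b - 5) = 3*(-5 + b) = -15 + 3*b)
n = -558787/2110322 (n = (-7 + (-15 + 3*3)*(-8))/2474 + 480/(-1706) = (-7 + (-15 + 9)*(-8))*(1/2474) + 480*(-1/1706) = (-7 - 6*(-8))*(1/2474) - 240/853 = (-7 + 48)*(1/2474) - 240/853 = 41*(1/2474) - 240/853 = 41/2474 - 240/853 = -558787/2110322 ≈ -0.26479)
(2227 + 1500)/(-793 + n) = (2227 + 1500)/(-793 - 558787/2110322) = 3727/(-1674044133/2110322) = 3727*(-2110322/1674044133) = -7865170094/1674044133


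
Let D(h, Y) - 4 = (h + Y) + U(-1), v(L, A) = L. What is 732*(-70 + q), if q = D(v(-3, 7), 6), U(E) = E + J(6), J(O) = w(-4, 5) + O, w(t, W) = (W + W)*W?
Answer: -5856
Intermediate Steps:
w(t, W) = 2*W² (w(t, W) = (2*W)*W = 2*W²)
J(O) = 50 + O (J(O) = 2*5² + O = 2*25 + O = 50 + O)
U(E) = 56 + E (U(E) = E + (50 + 6) = E + 56 = 56 + E)
D(h, Y) = 59 + Y + h (D(h, Y) = 4 + ((h + Y) + (56 - 1)) = 4 + ((Y + h) + 55) = 4 + (55 + Y + h) = 59 + Y + h)
q = 62 (q = 59 + 6 - 3 = 62)
732*(-70 + q) = 732*(-70 + 62) = 732*(-8) = -5856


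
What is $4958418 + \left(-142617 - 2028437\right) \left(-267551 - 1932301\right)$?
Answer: $4776002442426$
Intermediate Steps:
$4958418 + \left(-142617 - 2028437\right) \left(-267551 - 1932301\right) = 4958418 - -4775997484008 = 4958418 + 4775997484008 = 4776002442426$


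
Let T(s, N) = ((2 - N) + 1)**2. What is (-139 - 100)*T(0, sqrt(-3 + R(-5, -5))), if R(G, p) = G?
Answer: -239 + 2868*I*sqrt(2) ≈ -239.0 + 4056.0*I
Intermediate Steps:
T(s, N) = (3 - N)**2
(-139 - 100)*T(0, sqrt(-3 + R(-5, -5))) = (-139 - 100)*(-3 + sqrt(-3 - 5))**2 = -239*(-3 + sqrt(-8))**2 = -239*(-3 + 2*I*sqrt(2))**2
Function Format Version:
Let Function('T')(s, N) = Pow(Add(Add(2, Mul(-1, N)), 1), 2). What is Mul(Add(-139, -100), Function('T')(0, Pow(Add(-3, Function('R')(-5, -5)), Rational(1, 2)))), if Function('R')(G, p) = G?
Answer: Add(-239, Mul(2868, I, Pow(2, Rational(1, 2)))) ≈ Add(-239.00, Mul(4056.0, I))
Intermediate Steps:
Function('T')(s, N) = Pow(Add(3, Mul(-1, N)), 2)
Mul(Add(-139, -100), Function('T')(0, Pow(Add(-3, Function('R')(-5, -5)), Rational(1, 2)))) = Mul(Add(-139, -100), Pow(Add(-3, Pow(Add(-3, -5), Rational(1, 2))), 2)) = Mul(-239, Pow(Add(-3, Pow(-8, Rational(1, 2))), 2)) = Mul(-239, Pow(Add(-3, Mul(2, I, Pow(2, Rational(1, 2)))), 2))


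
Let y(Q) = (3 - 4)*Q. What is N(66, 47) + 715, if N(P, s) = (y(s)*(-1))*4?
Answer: 903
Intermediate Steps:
y(Q) = -Q
N(P, s) = 4*s (N(P, s) = (-s*(-1))*4 = s*4 = 4*s)
N(66, 47) + 715 = 4*47 + 715 = 188 + 715 = 903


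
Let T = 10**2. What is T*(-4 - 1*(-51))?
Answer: 4700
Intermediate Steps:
T = 100
T*(-4 - 1*(-51)) = 100*(-4 - 1*(-51)) = 100*(-4 + 51) = 100*47 = 4700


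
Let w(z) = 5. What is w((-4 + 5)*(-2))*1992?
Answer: 9960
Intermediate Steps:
w((-4 + 5)*(-2))*1992 = 5*1992 = 9960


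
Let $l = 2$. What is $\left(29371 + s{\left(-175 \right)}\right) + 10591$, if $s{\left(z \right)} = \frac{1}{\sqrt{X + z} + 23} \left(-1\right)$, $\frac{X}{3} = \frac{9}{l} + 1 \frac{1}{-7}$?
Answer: $\frac{386552104}{9673} + \frac{i \sqrt{31738}}{9673} \approx 39962.0 + 0.018417 i$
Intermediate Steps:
$X = \frac{183}{14}$ ($X = 3 \left(\frac{9}{2} + 1 \frac{1}{-7}\right) = 3 \left(9 \cdot \frac{1}{2} + 1 \left(- \frac{1}{7}\right)\right) = 3 \left(\frac{9}{2} - \frac{1}{7}\right) = 3 \cdot \frac{61}{14} = \frac{183}{14} \approx 13.071$)
$s{\left(z \right)} = - \frac{1}{23 + \sqrt{\frac{183}{14} + z}}$ ($s{\left(z \right)} = \frac{1}{\sqrt{\frac{183}{14} + z} + 23} \left(-1\right) = \frac{1}{23 + \sqrt{\frac{183}{14} + z}} \left(-1\right) = - \frac{1}{23 + \sqrt{\frac{183}{14} + z}}$)
$\left(29371 + s{\left(-175 \right)}\right) + 10591 = \left(29371 - \frac{14}{322 + \sqrt{14} \sqrt{183 + 14 \left(-175\right)}}\right) + 10591 = \left(29371 - \frac{14}{322 + \sqrt{14} \sqrt{183 - 2450}}\right) + 10591 = \left(29371 - \frac{14}{322 + \sqrt{14} \sqrt{-2267}}\right) + 10591 = \left(29371 - \frac{14}{322 + \sqrt{14} i \sqrt{2267}}\right) + 10591 = \left(29371 - \frac{14}{322 + i \sqrt{31738}}\right) + 10591 = 39962 - \frac{14}{322 + i \sqrt{31738}}$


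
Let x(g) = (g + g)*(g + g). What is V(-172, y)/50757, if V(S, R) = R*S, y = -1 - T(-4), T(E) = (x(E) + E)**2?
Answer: 619372/50757 ≈ 12.203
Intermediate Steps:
x(g) = 4*g**2 (x(g) = (2*g)*(2*g) = 4*g**2)
T(E) = (E + 4*E**2)**2 (T(E) = (4*E**2 + E)**2 = (E + 4*E**2)**2)
y = -3601 (y = -1 - (-4)**2*(1 + 4*(-4))**2 = -1 - 16*(1 - 16)**2 = -1 - 16*(-15)**2 = -1 - 16*225 = -1 - 1*3600 = -1 - 3600 = -3601)
V(-172, y)/50757 = -3601*(-172)/50757 = 619372*(1/50757) = 619372/50757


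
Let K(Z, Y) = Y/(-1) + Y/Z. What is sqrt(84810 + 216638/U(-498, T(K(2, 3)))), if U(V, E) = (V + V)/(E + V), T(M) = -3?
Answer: sqrt(5339843678)/166 ≈ 440.21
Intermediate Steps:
K(Z, Y) = -Y + Y/Z (K(Z, Y) = Y*(-1) + Y/Z = -Y + Y/Z)
U(V, E) = 2*V/(E + V) (U(V, E) = (2*V)/(E + V) = 2*V/(E + V))
sqrt(84810 + 216638/U(-498, T(K(2, 3)))) = sqrt(84810 + 216638/((2*(-498)/(-3 - 498)))) = sqrt(84810 + 216638/((2*(-498)/(-501)))) = sqrt(84810 + 216638/((2*(-498)*(-1/501)))) = sqrt(84810 + 216638/(332/167)) = sqrt(84810 + 216638*(167/332)) = sqrt(84810 + 18089273/166) = sqrt(32167733/166) = sqrt(5339843678)/166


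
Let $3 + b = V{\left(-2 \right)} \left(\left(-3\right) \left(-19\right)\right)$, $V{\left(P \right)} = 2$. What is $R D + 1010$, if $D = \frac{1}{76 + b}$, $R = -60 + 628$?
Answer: $\frac{189438}{187} \approx 1013.0$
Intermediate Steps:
$b = 111$ ($b = -3 + 2 \left(\left(-3\right) \left(-19\right)\right) = -3 + 2 \cdot 57 = -3 + 114 = 111$)
$R = 568$
$D = \frac{1}{187}$ ($D = \frac{1}{76 + 111} = \frac{1}{187} \approx 0.0053476$)
$R D + 1010 = 568 \cdot \frac{1}{187} + 1010 = \frac{568}{187} + 1010 = \frac{189438}{187}$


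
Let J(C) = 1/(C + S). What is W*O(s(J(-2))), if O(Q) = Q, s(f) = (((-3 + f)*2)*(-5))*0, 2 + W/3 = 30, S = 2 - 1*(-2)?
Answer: 0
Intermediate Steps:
S = 4 (S = 2 + 2 = 4)
W = 84 (W = -6 + 3*30 = -6 + 90 = 84)
J(C) = 1/(4 + C) (J(C) = 1/(C + 4) = 1/(4 + C))
s(f) = 0 (s(f) = ((-6 + 2*f)*(-5))*0 = (30 - 10*f)*0 = 0)
W*O(s(J(-2))) = 84*0 = 0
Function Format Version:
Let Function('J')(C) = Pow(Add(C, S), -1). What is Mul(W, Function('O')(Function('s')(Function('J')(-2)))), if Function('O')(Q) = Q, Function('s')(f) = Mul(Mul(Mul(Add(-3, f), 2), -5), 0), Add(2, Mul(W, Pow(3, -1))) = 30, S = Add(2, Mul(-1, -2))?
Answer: 0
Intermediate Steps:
S = 4 (S = Add(2, 2) = 4)
W = 84 (W = Add(-6, Mul(3, 30)) = Add(-6, 90) = 84)
Function('J')(C) = Pow(Add(4, C), -1) (Function('J')(C) = Pow(Add(C, 4), -1) = Pow(Add(4, C), -1))
Function('s')(f) = 0 (Function('s')(f) = Mul(Mul(Add(-6, Mul(2, f)), -5), 0) = Mul(Add(30, Mul(-10, f)), 0) = 0)
Mul(W, Function('O')(Function('s')(Function('J')(-2)))) = Mul(84, 0) = 0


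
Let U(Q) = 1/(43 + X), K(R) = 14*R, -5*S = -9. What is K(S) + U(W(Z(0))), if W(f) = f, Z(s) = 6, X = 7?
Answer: 1261/50 ≈ 25.220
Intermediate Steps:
S = 9/5 (S = -⅕*(-9) = 9/5 ≈ 1.8000)
U(Q) = 1/50 (U(Q) = 1/(43 + 7) = 1/50)
K(S) + U(W(Z(0))) = 14*(9/5) + 1/50 = 126/5 + 1/50 = 1261/50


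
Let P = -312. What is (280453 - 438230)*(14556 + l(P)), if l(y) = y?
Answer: -2247375588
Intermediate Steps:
(280453 - 438230)*(14556 + l(P)) = (280453 - 438230)*(14556 - 312) = -157777*14244 = -2247375588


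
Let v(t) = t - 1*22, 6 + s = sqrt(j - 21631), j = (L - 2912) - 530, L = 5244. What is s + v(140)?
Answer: 112 + I*sqrt(19829) ≈ 112.0 + 140.82*I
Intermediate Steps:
j = 1802 (j = (5244 - 2912) - 530 = 2332 - 530 = 1802)
s = -6 + I*sqrt(19829) (s = -6 + sqrt(1802 - 21631) = -6 + sqrt(-19829) = -6 + I*sqrt(19829) ≈ -6.0 + 140.82*I)
v(t) = -22 + t (v(t) = t - 22 = -22 + t)
s + v(140) = (-6 + I*sqrt(19829)) + (-22 + 140) = (-6 + I*sqrt(19829)) + 118 = 112 + I*sqrt(19829)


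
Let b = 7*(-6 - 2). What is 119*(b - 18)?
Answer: -8806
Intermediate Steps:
b = -56 (b = 7*(-8) = -56)
119*(b - 18) = 119*(-56 - 18) = 119*(-74) = -8806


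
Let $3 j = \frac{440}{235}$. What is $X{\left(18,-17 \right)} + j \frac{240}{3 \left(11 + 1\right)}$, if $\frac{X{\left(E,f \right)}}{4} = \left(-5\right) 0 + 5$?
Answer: $\frac{10220}{423} \approx 24.161$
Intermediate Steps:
$X{\left(E,f \right)} = 20$ ($X{\left(E,f \right)} = 4 \left(\left(-5\right) 0 + 5\right) = 4 \left(0 + 5\right) = 4 \cdot 5 = 20$)
$j = \frac{88}{141}$ ($j = \frac{440 \cdot \frac{1}{235}}{3} = \frac{1}{3} \cdot \frac{88}{47} = \frac{88}{141} \approx 0.62411$)
$X{\left(18,-17 \right)} + j \frac{240}{3 \left(11 + 1\right)} = 20 + \frac{88 \frac{240}{3 \left(11 + 1\right)}}{141} = 20 + \frac{88 \frac{240}{3 \cdot 12}}{141} = 20 + \frac{88 \cdot \frac{240}{36}}{141} = 20 + \frac{88 \cdot 240 \cdot \frac{1}{36}}{141} = 20 + \frac{88}{141} \cdot \frac{20}{3} = 20 + \frac{1760}{423} = \frac{10220}{423}$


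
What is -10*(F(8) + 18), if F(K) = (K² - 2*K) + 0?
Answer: -660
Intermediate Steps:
F(K) = K² - 2*K
-10*(F(8) + 18) = -10*(8*(-2 + 8) + 18) = -10*(8*6 + 18) = -10*(48 + 18) = -10*66 = -660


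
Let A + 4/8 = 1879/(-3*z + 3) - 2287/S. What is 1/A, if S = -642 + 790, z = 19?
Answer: -3996/202793 ≈ -0.019705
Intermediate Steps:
S = 148
A = -202793/3996 (A = -½ + (1879/(-3*19 + 3) - 2287/148) = -½ + (1879/(-57 + 3) - 2287*1/148) = -½ + (1879/(-54) - 2287/148) = -½ + (1879*(-1/54) - 2287/148) = -½ + (-1879/54 - 2287/148) = -½ - 200795/3996 = -202793/3996 ≈ -50.749)
1/A = 1/(-202793/3996) = -3996/202793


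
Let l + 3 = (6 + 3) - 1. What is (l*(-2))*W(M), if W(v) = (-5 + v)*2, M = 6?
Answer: -20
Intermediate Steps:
W(v) = -10 + 2*v
l = 5 (l = -3 + ((6 + 3) - 1) = -3 + (9 - 1) = -3 + 8 = 5)
(l*(-2))*W(M) = (5*(-2))*(-10 + 2*6) = -10*(-10 + 12) = -10*2 = -20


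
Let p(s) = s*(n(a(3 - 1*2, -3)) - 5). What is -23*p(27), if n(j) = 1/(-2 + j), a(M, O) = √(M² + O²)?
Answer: 2898 - 207*√10/2 ≈ 2570.7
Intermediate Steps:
p(s) = s*(-5 + 1/(-2 + √10)) (p(s) = s*(1/(-2 + √((3 - 1*2)² + (-3)²)) - 5) = s*(1/(-2 + √((3 - 2)² + 9)) - 5) = s*(1/(-2 + √(1² + 9)) - 5) = s*(1/(-2 + √(1 + 9)) - 5) = s*(1/(-2 + √10) - 5) = s*(-5 + 1/(-2 + √10)))
-23*p(27) = -23*(-14/3*27 + (⅙)*27*√10) = -23*(-126 + 9*√10/2) = 2898 - 207*√10/2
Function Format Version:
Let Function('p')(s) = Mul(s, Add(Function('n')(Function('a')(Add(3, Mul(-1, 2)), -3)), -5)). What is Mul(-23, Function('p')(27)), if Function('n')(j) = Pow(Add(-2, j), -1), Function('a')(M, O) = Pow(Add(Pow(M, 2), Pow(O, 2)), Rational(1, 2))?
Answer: Add(2898, Mul(Rational(-207, 2), Pow(10, Rational(1, 2)))) ≈ 2570.7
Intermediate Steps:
Function('p')(s) = Mul(s, Add(-5, Pow(Add(-2, Pow(10, Rational(1, 2))), -1))) (Function('p')(s) = Mul(s, Add(Pow(Add(-2, Pow(Add(Pow(Add(3, Mul(-1, 2)), 2), Pow(-3, 2)), Rational(1, 2))), -1), -5)) = Mul(s, Add(Pow(Add(-2, Pow(Add(Pow(Add(3, -2), 2), 9), Rational(1, 2))), -1), -5)) = Mul(s, Add(Pow(Add(-2, Pow(Add(Pow(1, 2), 9), Rational(1, 2))), -1), -5)) = Mul(s, Add(Pow(Add(-2, Pow(Add(1, 9), Rational(1, 2))), -1), -5)) = Mul(s, Add(Pow(Add(-2, Pow(10, Rational(1, 2))), -1), -5)) = Mul(s, Add(-5, Pow(Add(-2, Pow(10, Rational(1, 2))), -1))))
Mul(-23, Function('p')(27)) = Mul(-23, Add(Mul(Rational(-14, 3), 27), Mul(Rational(1, 6), 27, Pow(10, Rational(1, 2))))) = Mul(-23, Add(-126, Mul(Rational(9, 2), Pow(10, Rational(1, 2))))) = Add(2898, Mul(Rational(-207, 2), Pow(10, Rational(1, 2))))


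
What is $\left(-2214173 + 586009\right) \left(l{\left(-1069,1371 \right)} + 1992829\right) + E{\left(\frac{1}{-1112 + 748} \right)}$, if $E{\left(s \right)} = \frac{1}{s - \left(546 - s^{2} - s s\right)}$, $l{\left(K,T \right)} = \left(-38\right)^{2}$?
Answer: $- \frac{117449276256172388956}{36171589} \approx -3.247 \cdot 10^{12}$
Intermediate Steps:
$l{\left(K,T \right)} = 1444$
$E{\left(s \right)} = \frac{1}{-546 + s + 2 s^{2}}$ ($E{\left(s \right)} = \frac{1}{s + \left(\left(s^{2} + s^{2}\right) - 546\right)} = \frac{1}{s + \left(2 s^{2} - 546\right)} = \frac{1}{s + \left(-546 + 2 s^{2}\right)} = \frac{1}{-546 + s + 2 s^{2}}$)
$\left(-2214173 + 586009\right) \left(l{\left(-1069,1371 \right)} + 1992829\right) + E{\left(\frac{1}{-1112 + 748} \right)} = \left(-2214173 + 586009\right) \left(1444 + 1992829\right) + \frac{1}{-546 + \frac{1}{-1112 + 748} + 2 \left(\frac{1}{-1112 + 748}\right)^{2}} = \left(-1628164\right) 1994273 + \frac{1}{-546 + \frac{1}{-364} + 2 \left(\frac{1}{-364}\right)^{2}} = -3247003504772 + \frac{1}{-546 - \frac{1}{364} + 2 \left(- \frac{1}{364}\right)^{2}} = -3247003504772 + \frac{1}{-546 - \frac{1}{364} + 2 \cdot \frac{1}{132496}} = -3247003504772 + \frac{1}{-546 - \frac{1}{364} + \frac{1}{66248}} = -3247003504772 + \frac{1}{- \frac{36171589}{66248}} = -3247003504772 - \frac{66248}{36171589} = - \frac{117449276256172388956}{36171589}$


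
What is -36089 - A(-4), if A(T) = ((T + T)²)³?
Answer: -298233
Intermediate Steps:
A(T) = 64*T⁶ (A(T) = ((2*T)²)³ = (4*T²)³ = 64*T⁶)
-36089 - A(-4) = -36089 - 64*(-4)⁶ = -36089 - 64*4096 = -36089 - 1*262144 = -36089 - 262144 = -298233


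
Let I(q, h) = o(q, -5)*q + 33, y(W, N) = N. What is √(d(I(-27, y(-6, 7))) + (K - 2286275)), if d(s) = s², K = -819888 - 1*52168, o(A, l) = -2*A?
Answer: I*√1127706 ≈ 1061.9*I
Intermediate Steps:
K = -872056 (K = -819888 - 52168 = -872056)
I(q, h) = 33 - 2*q² (I(q, h) = (-2*q)*q + 33 = -2*q² + 33 = 33 - 2*q²)
√(d(I(-27, y(-6, 7))) + (K - 2286275)) = √((33 - 2*(-27)²)² + (-872056 - 2286275)) = √((33 - 2*729)² - 3158331) = √((33 - 1458)² - 3158331) = √((-1425)² - 3158331) = √(2030625 - 3158331) = √(-1127706) = I*√1127706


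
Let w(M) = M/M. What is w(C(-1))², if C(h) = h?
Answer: 1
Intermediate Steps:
w(M) = 1
w(C(-1))² = 1² = 1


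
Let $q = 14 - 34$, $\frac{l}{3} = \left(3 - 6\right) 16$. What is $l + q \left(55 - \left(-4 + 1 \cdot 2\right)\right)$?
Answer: $-1284$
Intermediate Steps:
$l = -144$ ($l = 3 \left(3 - 6\right) 16 = 3 \left(\left(-3\right) 16\right) = 3 \left(-48\right) = -144$)
$q = -20$ ($q = 14 - 34 = -20$)
$l + q \left(55 - \left(-4 + 1 \cdot 2\right)\right) = -144 - 20 \left(55 - \left(-4 + 1 \cdot 2\right)\right) = -144 - 20 \left(55 - \left(-4 + 2\right)\right) = -144 - 20 \left(55 - -2\right) = -144 - 20 \left(55 + 2\right) = -144 - 1140 = -1284$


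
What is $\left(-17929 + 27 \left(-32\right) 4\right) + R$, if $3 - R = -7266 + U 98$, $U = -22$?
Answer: $-11960$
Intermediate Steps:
$R = 9425$ ($R = 3 - \left(-7266 - 2156\right) = 3 - -9422 = 3 + 9422 = 9425$)
$\left(-17929 + 27 \left(-32\right) 4\right) + R = \left(-17929 + 27 \left(-32\right) 4\right) + 9425 = \left(-17929 - 3456\right) + 9425 = -21385 + 9425 = -11960$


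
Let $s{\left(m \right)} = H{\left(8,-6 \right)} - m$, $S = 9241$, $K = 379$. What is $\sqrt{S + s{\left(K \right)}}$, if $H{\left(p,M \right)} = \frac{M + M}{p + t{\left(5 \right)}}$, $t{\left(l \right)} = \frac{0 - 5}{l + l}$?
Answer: $\frac{\sqrt{221510}}{5} \approx 94.13$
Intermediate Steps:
$t{\left(l \right)} = - \frac{5}{2 l}$
$H{\left(p,M \right)} = \frac{2 M}{- \frac{1}{2} + p}$ ($H{\left(p,M \right)} = \frac{M + M}{p - \frac{5}{2 \cdot 5}} = \frac{2 M}{p - \frac{1}{2}} = \frac{2 M}{- \frac{1}{2} + p}$)
$s{\left(m \right)} = - \frac{8}{5} - m$ ($s{\left(m \right)} = 4 \left(-6\right) \frac{1}{-1 + 2 \cdot 8} - m = 4 \left(-6\right) \frac{1}{-1 + 16} - m = 4 \left(-6\right) \frac{1}{15} - m = - \frac{8}{5} - m$)
$\sqrt{S + s{\left(K \right)}} = \sqrt{9241 - \frac{1903}{5}} = \sqrt{\frac{44302}{5}} = \frac{\sqrt{221510}}{5}$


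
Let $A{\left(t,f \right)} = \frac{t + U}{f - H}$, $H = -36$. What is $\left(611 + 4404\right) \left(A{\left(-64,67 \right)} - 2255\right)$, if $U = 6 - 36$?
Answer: $- \frac{1165280385}{103} \approx -1.1313 \cdot 10^{7}$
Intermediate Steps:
$U = -30$ ($U = 6 - 36 = -30$)
$A{\left(t,f \right)} = \frac{-30 + t}{36 + f}$ ($A{\left(t,f \right)} = \frac{t - 30}{f - -36} = \frac{-30 + t}{f + 36} = \frac{-30 + t}{36 + f}$)
$\left(611 + 4404\right) \left(A{\left(-64,67 \right)} - 2255\right) = \left(611 + 4404\right) \left(\frac{-30 - 64}{36 + 67} - 2255\right) = 5015 \left(\frac{1}{103} \left(-94\right) - 2255\right) = 5015 \left(- \frac{94}{103} - 2255\right) = 5015 \left(- \frac{232359}{103}\right) = - \frac{1165280385}{103}$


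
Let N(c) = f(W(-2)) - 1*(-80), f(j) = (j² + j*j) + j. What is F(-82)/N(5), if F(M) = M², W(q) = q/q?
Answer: 6724/83 ≈ 81.012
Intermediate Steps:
W(q) = 1
f(j) = j + 2*j² (f(j) = (j² + j²) + j = 2*j² + j = j + 2*j²)
N(c) = 83 (N(c) = 1*(1 + 2*1) - 1*(-80) = 1*(1 + 2) + 80 = 1*3 + 80 = 3 + 80 = 83)
F(-82)/N(5) = (-82)²/83 = 6724*(1/83) = 6724/83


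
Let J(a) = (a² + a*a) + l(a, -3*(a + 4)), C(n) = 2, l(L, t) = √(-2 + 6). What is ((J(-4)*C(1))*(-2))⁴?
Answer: 342102016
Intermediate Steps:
l(L, t) = 2 (l(L, t) = √4 = 2)
J(a) = 2 + 2*a² (J(a) = (a² + a*a) + 2 = (a² + a²) + 2 = 2*a² + 2 = 2 + 2*a²)
((J(-4)*C(1))*(-2))⁴ = (((2 + 2*(-4)²)*2)*(-2))⁴ = (((2 + 2*16)*2)*(-2))⁴ = (((2 + 32)*2)*(-2))⁴ = ((34*2)*(-2))⁴ = (68*(-2))⁴ = (-136)⁴ = 342102016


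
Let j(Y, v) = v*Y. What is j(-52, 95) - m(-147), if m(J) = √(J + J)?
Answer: -4940 - 7*I*√6 ≈ -4940.0 - 17.146*I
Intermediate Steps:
m(J) = √2*√J (m(J) = √(2*J) = √2*√J)
j(Y, v) = Y*v
j(-52, 95) - m(-147) = -52*95 - √2*√(-147) = -4940 - √2*7*I*√3 = -4940 - 7*I*√6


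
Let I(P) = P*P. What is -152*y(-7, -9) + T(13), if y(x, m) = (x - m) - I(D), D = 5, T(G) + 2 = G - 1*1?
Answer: 3506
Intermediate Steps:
T(G) = -3 + G (T(G) = -2 + (G - 1*1) = -2 + (G - 1) = -2 + (-1 + G) = -3 + G)
I(P) = P²
y(x, m) = -25 + x - m (y(x, m) = (x - m) - 1*5² = (x - m) - 1*25 = (x - m) - 25 = -25 + x - m)
-152*y(-7, -9) + T(13) = -152*(-25 - 7 - 1*(-9)) + (-3 + 13) = -152*(-25 - 7 + 9) + 10 = -152*(-23) + 10 = 3496 + 10 = 3506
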